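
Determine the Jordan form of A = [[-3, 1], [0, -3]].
J = [[-3, 1], [0, -3]]

The characteristic polynomial is det(xI - A) = (x + 3)^2, so the eigenvalues are -3 (algebraic multiplicity 2).

For λ = -3: rank(A + 3I) = 1, rank((A + 3I)^2) = 0. The eigenspace has dimension 2 - 1 = 1, so there is 1 Jordan block; the rank sequence gives block sizes [2].

Assembling the blocks gives the Jordan form J above.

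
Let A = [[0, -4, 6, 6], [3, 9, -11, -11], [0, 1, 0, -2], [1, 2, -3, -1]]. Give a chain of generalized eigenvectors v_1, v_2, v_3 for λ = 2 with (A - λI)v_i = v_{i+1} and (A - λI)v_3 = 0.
We seek v_1 ∈ ker((A - 2I)^3) \ ker((A - 2I)^2), then set v_{i+1} = (A - 2I) v_i.

One such chain is v_1 = [[1, 0, 0, 0]]^T, v_2 = [[-2, 3, 0, 1]]^T, v_3 = [[-2, 4, 1, 1]]^T. Check: (A - 2I) v_3 = [[0, 0, 0, 0]]^T = 0.

v_1 = [[1, 0, 0, 0]]^T, v_2 = [[-2, 3, 0, 1]]^T, v_3 = [[-2, 4, 1, 1]]^T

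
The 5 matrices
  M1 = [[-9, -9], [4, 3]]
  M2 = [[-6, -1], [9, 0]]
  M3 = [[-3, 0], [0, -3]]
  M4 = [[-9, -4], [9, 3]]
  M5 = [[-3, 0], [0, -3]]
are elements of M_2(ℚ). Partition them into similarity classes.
Characteristic polynomials: χ_{M1} = (x + 3)^2, χ_{M2} = (x + 3)^2, χ_{M3} = (x + 3)^2, χ_{M4} = (x + 3)^2, χ_{M5} = (x + 3)^2.

{M1, M2, M4}: invariant factors (x + 3)^2.

{M3, M5}: invariant factors x + 3, x + 3.

Matrices are similar if and only if their invariant-factor lists agree; the partition into similarity classes is {M1, M2, M4}, {M3, M5}.

2 classes: {M1, M2, M4}, {M3, M5}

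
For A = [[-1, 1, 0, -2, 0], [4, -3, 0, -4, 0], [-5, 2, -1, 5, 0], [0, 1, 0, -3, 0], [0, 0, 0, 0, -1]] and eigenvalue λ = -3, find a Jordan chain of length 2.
We seek v_1 ∈ ker((A + 3I)^2) \ ker(A + 3I), then set v_{i+1} = (A + 3I) v_i.

One such chain is v_1 = [[1, 1, -1, 1, 0]]^T, v_2 = [[1, 0, 0, 1, 0]]^T. Check: (A + 3I) v_2 = [[0, 0, 0, 0, 0]]^T = 0.

v_1 = [[1, 1, -1, 1, 0]]^T, v_2 = [[1, 0, 0, 1, 0]]^T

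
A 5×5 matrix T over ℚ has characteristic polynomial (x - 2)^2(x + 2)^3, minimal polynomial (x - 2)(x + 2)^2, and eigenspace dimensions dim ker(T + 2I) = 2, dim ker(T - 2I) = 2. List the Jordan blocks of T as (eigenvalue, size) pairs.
λ = -2: algebraic multiplicity 3 (exponent in χ_T), largest block size 2 (exponent in m_T), 2 blocks (geometric multiplicity). These force block sizes [2, 1].
λ = 2: algebraic multiplicity 2 (exponent in χ_T), largest block size 1 (exponent in m_T), 2 blocks (geometric multiplicity). These force block sizes [1, 1].

Jordan blocks: (-2, 2), (-2, 1), (2, 1), (2, 1)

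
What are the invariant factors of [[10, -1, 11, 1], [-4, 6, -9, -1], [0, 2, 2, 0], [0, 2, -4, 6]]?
The Jordan structure of A has elementary divisors (x - 6)^3, (x - 6). Arranging the block sizes at each eigenvalue in decreasing order and taking row products gives the invariant factors.

Invariant factors (smallest first, each dividing the next): x - 6, (x - 6)^3.

Check: the last factor (x - 6)^3 is the minimal polynomial, and the product (x - 6)^4 is the characteristic polynomial.

x - 6, (x - 6)^3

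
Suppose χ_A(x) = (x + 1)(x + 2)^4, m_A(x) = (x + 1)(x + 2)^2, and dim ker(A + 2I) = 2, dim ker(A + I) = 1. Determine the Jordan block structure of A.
Jordan blocks: (-2, 2), (-2, 2), (-1, 1)

λ = -2: algebraic multiplicity 4 (exponent in χ_A), largest block size 2 (exponent in m_A), 2 blocks (geometric multiplicity). These force block sizes [2, 2].
λ = -1: algebraic multiplicity 1 (exponent in χ_A), largest block size 1 (exponent in m_A), 1 block (geometric multiplicity). This forces block sizes [1].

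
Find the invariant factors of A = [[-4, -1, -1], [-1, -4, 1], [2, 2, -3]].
The Jordan structure of A has elementary divisors (x + 5), (x + 3)^2. Arranging the block sizes at each eigenvalue in decreasing order and taking row products gives the invariant factors.

Invariant factors (smallest first, each dividing the next): (x + 3)^2(x + 5).

Check: the last factor (x + 3)^2(x + 5) is the minimal polynomial, and the product (x + 3)^2(x + 5) is the characteristic polynomial.

(x + 3)^2(x + 5)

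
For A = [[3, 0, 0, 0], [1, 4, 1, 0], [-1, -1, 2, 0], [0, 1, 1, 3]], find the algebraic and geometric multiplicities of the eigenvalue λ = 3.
algebraic multiplicity 4, geometric multiplicity 2

The characteristic polynomial is (x - 3)^4, so the factor x - 3 appears with exponent 4: the algebraic multiplicity is 4.

rank(A - 3I) = 2, so the eigenspace has dimension 4 - 2 = 2: the geometric multiplicity is 2.

Since 2 < 4, A is not diagonalizable.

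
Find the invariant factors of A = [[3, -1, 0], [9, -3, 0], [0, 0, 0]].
x, x^2

The Jordan structure of A has elementary divisors x^2, x. Arranging the block sizes at each eigenvalue in decreasing order and taking row products gives the invariant factors.

Invariant factors (smallest first, each dividing the next): x, x^2.

Check: the last factor x^2 is the minimal polynomial, and the product x^3 is the characteristic polynomial.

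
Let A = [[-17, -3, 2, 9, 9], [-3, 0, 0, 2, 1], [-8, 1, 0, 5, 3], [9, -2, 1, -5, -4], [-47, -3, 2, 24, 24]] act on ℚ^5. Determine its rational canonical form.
The invariant factors of A (the non-unit diagonal entries of the Smith normal form of xI - A over ℚ[x]) are (x - 3)(x + 1)(x^3 + x + 5), each dividing the next. The characteristic polynomial is their product, (x - 3)(x + 1)(x^3 + x + 5).

The rational canonical form is the block-diagonal matrix of companion matrices C(f_i):
R = [[0, 0, 0, 0, 15], [1, 0, 0, 0, 13], [0, 1, 0, 0, -3], [0, 0, 1, 0, 2], [0, 0, 0, 1, 2]].

Note the characteristic polynomial does not split into linear factors over ℚ, so A has no Jordan form over ℚ; the rational canonical form exists over any field.

R = [[0, 0, 0, 0, 15], [1, 0, 0, 0, 13], [0, 1, 0, 0, -3], [0, 0, 1, 0, 2], [0, 0, 0, 1, 2]]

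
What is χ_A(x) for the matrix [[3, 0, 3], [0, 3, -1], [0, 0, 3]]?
xI - A = [[x - 3, 0, -3], [0, x - 3, 1], [0, 0, x - 3]].

Expanding det(xI - A) along the first row:
det(xI - A) = + (x - 3)·det([[x - 3, 1], [0, x - 3]]) - (0)·det([[0, 1], [0, x - 3]]) + (-3)·det([[0, x - 3], [0, 0]]).

Evaluating gives χ_A(x) = x^3 - 9x^2 + 27x - 27 = (x - 3)^3.

χ_A(x) = (x - 3)^3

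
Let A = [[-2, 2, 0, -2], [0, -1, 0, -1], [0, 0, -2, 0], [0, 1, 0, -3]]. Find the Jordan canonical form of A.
J = [[-2, 1, 0, 0], [0, -2, 0, 0], [0, 0, -2, 0], [0, 0, 0, -2]]

The characteristic polynomial is det(xI - A) = (x + 2)^4, so the eigenvalues are -2 (algebraic multiplicity 4).

For λ = -2: rank(A + 2I) = 1, rank((A + 2I)^2) = 0. The eigenspace has dimension 4 - 1 = 3, so there are 3 Jordan blocks; the rank sequence gives block sizes [2, 1, 1].

Assembling the blocks gives the Jordan form J above.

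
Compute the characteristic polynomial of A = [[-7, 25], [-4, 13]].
xI - A = [[x + 7, -25], [4, x - 13]].

Expanding det(xI - A) along the first row:
det(xI - A) = + (x + 7)·det([[x - 13]]) - (-25)·det([[4]]).

Evaluating gives χ_A(x) = x^2 - 6x + 9 = (x - 3)^2.

χ_A(x) = (x - 3)^2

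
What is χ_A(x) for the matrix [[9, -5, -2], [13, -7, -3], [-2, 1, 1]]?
χ_A(x) = (x - 1)^3

xI - A = [[x - 9, 5, 2], [-13, x + 7, 3], [2, -1, x - 1]].

Expanding det(xI - A) along the first row:
det(xI - A) = + (x - 9)·det([[x + 7, 3], [-1, x - 1]]) - (5)·det([[-13, 3], [2, x - 1]]) + (2)·det([[-13, x + 7], [2, -1]]).

Evaluating gives χ_A(x) = x^3 - 3x^2 + 3x - 1 = (x - 1)^3.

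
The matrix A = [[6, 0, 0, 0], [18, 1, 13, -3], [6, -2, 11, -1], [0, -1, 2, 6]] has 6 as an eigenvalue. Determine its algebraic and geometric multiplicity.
algebraic multiplicity 4, geometric multiplicity 2

The characteristic polynomial is (x - 6)^4, so the factor x - 6 appears with exponent 4: the algebraic multiplicity is 4.

rank(A - 6I) = 2, so the eigenspace has dimension 4 - 2 = 2: the geometric multiplicity is 2.

Since 2 < 4, A is not diagonalizable.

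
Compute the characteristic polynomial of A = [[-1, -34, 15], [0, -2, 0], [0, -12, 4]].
xI - A = [[x + 1, 34, -15], [0, x + 2, 0], [0, 12, x - 4]].

Expanding det(xI - A) along the first row:
det(xI - A) = + (x + 1)·det([[x + 2, 0], [12, x - 4]]) - (34)·det([[0, 0], [0, x - 4]]) + (-15)·det([[0, x + 2], [0, 12]]).

Evaluating gives χ_A(x) = x^3 - x^2 - 10x - 8 = (x - 4)(x + 1)(x + 2).

χ_A(x) = (x - 4)(x + 1)(x + 2)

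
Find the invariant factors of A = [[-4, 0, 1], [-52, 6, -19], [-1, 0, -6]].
(x - 6)(x + 5)^2

The Jordan structure of A has elementary divisors (x + 5)^2, (x - 6). Arranging the block sizes at each eigenvalue in decreasing order and taking row products gives the invariant factors.

Invariant factors (smallest first, each dividing the next): (x - 6)(x + 5)^2.

Check: the last factor (x - 6)(x + 5)^2 is the minimal polynomial, and the product (x - 6)(x + 5)^2 is the characteristic polynomial.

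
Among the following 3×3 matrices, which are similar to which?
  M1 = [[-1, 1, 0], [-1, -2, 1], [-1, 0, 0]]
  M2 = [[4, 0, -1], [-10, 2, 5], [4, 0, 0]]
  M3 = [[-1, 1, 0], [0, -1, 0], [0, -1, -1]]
3 classes: {M1}, {M2}, {M3}

Characteristic polynomials: χ_{M1} = (x + 1)^3, χ_{M2} = (x - 2)^3, χ_{M3} = (x + 1)^3.

{M1}: invariant factors (x + 1)^3.

{M2}: invariant factors x - 2, (x - 2)^2.

{M3}: invariant factors x + 1, (x + 1)^2.

Matrices are similar if and only if their invariant-factor lists agree; the partition into similarity classes is {M1}, {M2}, {M3}.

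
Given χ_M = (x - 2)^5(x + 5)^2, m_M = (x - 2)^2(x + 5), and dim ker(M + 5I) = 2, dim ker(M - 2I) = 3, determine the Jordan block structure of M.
Jordan blocks: (-5, 1), (-5, 1), (2, 2), (2, 2), (2, 1)

λ = -5: algebraic multiplicity 2 (exponent in χ_M), largest block size 1 (exponent in m_M), 2 blocks (geometric multiplicity). These force block sizes [1, 1].
λ = 2: algebraic multiplicity 5 (exponent in χ_M), largest block size 2 (exponent in m_M), 3 blocks (geometric multiplicity). These force block sizes [2, 2, 1].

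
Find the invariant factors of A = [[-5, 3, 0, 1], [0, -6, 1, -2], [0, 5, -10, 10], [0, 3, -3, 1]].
(x + 5)^2, (x + 5)^2

The Jordan structure of A has elementary divisors (x + 5)^2, (x + 5)^2. Arranging the block sizes at each eigenvalue in decreasing order and taking row products gives the invariant factors.

Invariant factors (smallest first, each dividing the next): (x + 5)^2, (x + 5)^2.

Check: the last factor (x + 5)^2 is the minimal polynomial, and the product (x + 5)^4 is the characteristic polynomial.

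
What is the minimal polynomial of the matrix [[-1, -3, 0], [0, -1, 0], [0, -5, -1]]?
m_A(x) = (x + 1)^2

The characteristic polynomial factors as (x + 1)^3. The minimal polynomial is ∏(x - λ)^{k_λ} where k_λ is the size of the largest Jordan block at λ.

For λ = -1: rank(A + I) = 1, and the largest Jordan block has size 2 (the smallest k with rank((A + I)^k) = rank((A + I)^(k+1))).

So m_A(x) = (x + 1)^2.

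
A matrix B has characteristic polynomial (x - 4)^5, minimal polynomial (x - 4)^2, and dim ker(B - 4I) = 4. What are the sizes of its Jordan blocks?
Jordan blocks: (4, 2), (4, 1), (4, 1), (4, 1)

λ = 4: algebraic multiplicity 5 (exponent in χ_B), largest block size 2 (exponent in m_B), 4 blocks (geometric multiplicity). These force block sizes [2, 1, 1, 1].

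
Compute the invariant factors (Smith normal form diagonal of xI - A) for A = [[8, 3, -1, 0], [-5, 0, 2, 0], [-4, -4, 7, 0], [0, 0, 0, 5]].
The Jordan structure of A has elementary divisors (x - 5)^3, (x - 5). Arranging the block sizes at each eigenvalue in decreasing order and taking row products gives the invariant factors.

Invariant factors (smallest first, each dividing the next): x - 5, (x - 5)^3.

Check: the last factor (x - 5)^3 is the minimal polynomial, and the product (x - 5)^4 is the characteristic polynomial.

x - 5, (x - 5)^3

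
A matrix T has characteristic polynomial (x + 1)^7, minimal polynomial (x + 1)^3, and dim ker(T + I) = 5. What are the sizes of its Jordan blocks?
Jordan blocks: (-1, 3), (-1, 1), (-1, 1), (-1, 1), (-1, 1)

λ = -1: algebraic multiplicity 7 (exponent in χ_T), largest block size 3 (exponent in m_T), 5 blocks (geometric multiplicity). These force block sizes [3, 1, 1, 1, 1].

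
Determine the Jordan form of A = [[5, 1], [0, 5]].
The characteristic polynomial is det(xI - A) = (x - 5)^2, so the eigenvalues are 5 (algebraic multiplicity 2).

For λ = 5: rank(A - 5I) = 1, rank((A - 5I)^2) = 0. The eigenspace has dimension 2 - 1 = 1, so there is 1 Jordan block; the rank sequence gives block sizes [2].

Assembling the blocks gives the Jordan form J above.

J = [[5, 1], [0, 5]]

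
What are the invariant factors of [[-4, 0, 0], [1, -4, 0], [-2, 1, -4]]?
The Jordan structure of A has elementary divisors (x + 4)^3. Arranging the block sizes at each eigenvalue in decreasing order and taking row products gives the invariant factors.

Invariant factors (smallest first, each dividing the next): (x + 4)^3.

Check: the last factor (x + 4)^3 is the minimal polynomial, and the product (x + 4)^3 is the characteristic polynomial.

(x + 4)^3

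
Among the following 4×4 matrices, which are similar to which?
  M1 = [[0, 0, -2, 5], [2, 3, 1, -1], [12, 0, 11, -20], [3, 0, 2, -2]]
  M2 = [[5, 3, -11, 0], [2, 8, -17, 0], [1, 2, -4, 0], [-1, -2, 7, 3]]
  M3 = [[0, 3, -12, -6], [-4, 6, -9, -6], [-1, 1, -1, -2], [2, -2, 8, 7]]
1 class: {M1, M2, M3}

Characteristic polynomials: χ_{M1} = (x - 3)^4, χ_{M2} = (x - 3)^4, χ_{M3} = (x - 3)^4.

{M1, M2, M3}: invariant factors x - 3, (x - 3)^3.

Matrices are similar if and only if their invariant-factor lists agree; the partition into similarity classes is {M1, M2, M3}.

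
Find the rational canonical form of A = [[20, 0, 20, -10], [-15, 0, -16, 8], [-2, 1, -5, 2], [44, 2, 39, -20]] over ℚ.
The invariant factors of A (the non-unit diagonal entries of the Smith normal form of xI - A over ℚ[x]) are (x + 5)(x^3 + 2x + 2), each dividing the next. The characteristic polynomial is their product, (x + 5)(x^3 + 2x + 2).

The rational canonical form is the block-diagonal matrix of companion matrices C(f_i):
R = [[0, 0, 0, -10], [1, 0, 0, -12], [0, 1, 0, -2], [0, 0, 1, -5]].

Note the characteristic polynomial does not split into linear factors over ℚ, so A has no Jordan form over ℚ; the rational canonical form exists over any field.

R = [[0, 0, 0, -10], [1, 0, 0, -12], [0, 1, 0, -2], [0, 0, 1, -5]]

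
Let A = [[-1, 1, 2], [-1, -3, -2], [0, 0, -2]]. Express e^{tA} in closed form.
A has Jordan form J = [[-2, 1, 0], [0, -2, 0], [0, 0, -2]] with A = PJP^{-1}, so e^{tA} = P e^{tJ} P^{-1}.

For a Jordan block J_k(λ), e^{tJ_k(λ)} = e^{λt} · (I + tN + t^2 N^2/2! + ... + t^{k-1} N^{k-1}/(k-1)!) where N is the nilpotent superdiagonal part.

Assembling the blocks and conjugating back gives the entries of e^{tA} as shown above.

e^{tA} = [[(t + 1)*e^{-2*t}, t*e^{-2*t}, 2*t*e^{-2*t}], [-t*e^{-2*t}, (1 - t)*e^{-2*t}, -2*t*e^{-2*t}], [0, 0, e^{-2*t}]]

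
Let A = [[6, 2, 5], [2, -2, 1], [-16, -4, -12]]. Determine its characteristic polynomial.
χ_A(x) = (x + 2)^2(x + 4)

xI - A = [[x - 6, -2, -5], [-2, x + 2, -1], [16, 4, x + 12]].

Expanding det(xI - A) along the first row:
det(xI - A) = + (x - 6)·det([[x + 2, -1], [4, x + 12]]) - (-2)·det([[-2, -1], [16, x + 12]]) + (-5)·det([[-2, x + 2], [16, 4]]).

Evaluating gives χ_A(x) = x^3 + 8x^2 + 20x + 16 = (x + 2)^2(x + 4).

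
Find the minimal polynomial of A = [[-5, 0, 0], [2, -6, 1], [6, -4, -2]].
m_A(x) = (x + 4)^2(x + 5)

The characteristic polynomial factors as (x + 4)^2(x + 5). The minimal polynomial is ∏(x - λ)^{k_λ} where k_λ is the size of the largest Jordan block at λ.

For λ = -5: rank(A + 5I) = 2, and the largest Jordan block has size 1 (the smallest k with rank((A + 5I)^k) = rank((A + 5I)^(k+1))).
For λ = -4: rank(A + 4I) = 2, and the largest Jordan block has size 2 (the smallest k with rank((A + 4I)^k) = rank((A + 4I)^(k+1))).

So m_A(x) = (x + 4)^2(x + 5).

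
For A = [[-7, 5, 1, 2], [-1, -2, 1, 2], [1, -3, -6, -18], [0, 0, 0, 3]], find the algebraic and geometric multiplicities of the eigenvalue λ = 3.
The characteristic polynomial is (x - 3)(x + 5)^3, so the factor x - 3 appears with exponent 1: the algebraic multiplicity is 1.

rank(A - 3I) = 3, so the eigenspace has dimension 4 - 3 = 1: the geometric multiplicity is 1.

algebraic multiplicity 1, geometric multiplicity 1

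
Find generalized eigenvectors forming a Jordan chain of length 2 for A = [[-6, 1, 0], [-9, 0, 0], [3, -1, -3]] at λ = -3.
We seek v_1 ∈ ker((A + 3I)^2) \ ker(A + 3I), then set v_{i+1} = (A + 3I) v_i.

One such chain is v_1 = [[0, 1, 0]]^T, v_2 = [[1, 3, -1]]^T. Check: (A + 3I) v_2 = [[0, 0, 0]]^T = 0.

v_1 = [[0, 1, 0]]^T, v_2 = [[1, 3, -1]]^T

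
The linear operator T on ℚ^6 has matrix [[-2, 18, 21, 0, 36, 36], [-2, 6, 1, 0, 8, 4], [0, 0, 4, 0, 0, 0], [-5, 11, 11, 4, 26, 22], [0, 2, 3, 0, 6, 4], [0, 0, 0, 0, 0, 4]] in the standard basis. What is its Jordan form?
J = [[2, 0, 0, 0, 0, 0], [0, 4, 1, 0, 0, 0], [0, 0, 4, 0, 0, 0], [0, 0, 0, 4, 1, 0], [0, 0, 0, 0, 4, 0], [0, 0, 0, 0, 0, 4]]

The characteristic polynomial is det(xI - A) = (x - 4)^5(x - 2), so the eigenvalues are 2 (algebraic multiplicity 1), 4 (algebraic multiplicity 5).

For λ = 2: algebraic multiplicity 1 gives one 1×1 block.

For λ = 4: rank(A - 4I) = 3, rank((A - 4I)^2) = 1. The eigenspace has dimension 6 - 3 = 3, so there are 3 Jordan blocks; the rank sequence gives block sizes [2, 2, 1].

Assembling the blocks gives the Jordan form J above.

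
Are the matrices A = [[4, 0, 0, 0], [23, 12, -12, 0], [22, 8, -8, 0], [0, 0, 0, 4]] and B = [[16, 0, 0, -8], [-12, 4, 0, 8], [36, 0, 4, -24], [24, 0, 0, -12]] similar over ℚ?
Both have characteristic polynomial x(x - 4)^3, but the minimal polynomial of A is x(x - 4)^2 while the minimal polynomial of B is x(x - 4). The minimal polynomial is a similarity invariant, so A and B are not similar.

No.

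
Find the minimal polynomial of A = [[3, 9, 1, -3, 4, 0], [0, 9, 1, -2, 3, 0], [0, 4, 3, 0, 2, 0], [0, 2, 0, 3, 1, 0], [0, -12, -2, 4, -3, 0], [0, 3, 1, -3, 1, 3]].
The characteristic polynomial factors as (x - 3)^6. The minimal polynomial is ∏(x - λ)^{k_λ} where k_λ is the size of the largest Jordan block at λ.

For λ = 3: rank(A - 3I) = 3, and the largest Jordan block has size 3 (the smallest k with rank((A - 3I)^k) = rank((A - 3I)^(k+1))).

So m_A(x) = (x - 3)^3.

m_A(x) = (x - 3)^3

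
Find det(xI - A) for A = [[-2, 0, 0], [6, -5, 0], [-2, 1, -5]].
xI - A = [[x + 2, 0, 0], [-6, x + 5, 0], [2, -1, x + 5]].

Expanding det(xI - A) along the first row:
det(xI - A) = + (x + 2)·det([[x + 5, 0], [-1, x + 5]]) - (0)·det([[-6, 0], [2, x + 5]]) + (0)·det([[-6, x + 5], [2, -1]]).

Evaluating gives χ_A(x) = x^3 + 12x^2 + 45x + 50 = (x + 2)(x + 5)^2.

χ_A(x) = (x + 2)(x + 5)^2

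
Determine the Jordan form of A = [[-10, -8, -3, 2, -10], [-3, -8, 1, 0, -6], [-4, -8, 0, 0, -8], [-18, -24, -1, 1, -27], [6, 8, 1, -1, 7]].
J = [[-2, 1, 0, 0, 0], [0, -2, 1, 0, 0], [0, 0, -2, 0, 0], [0, 0, 0, -2, 1], [0, 0, 0, 0, -2]]

The characteristic polynomial is det(xI - A) = (x + 2)^5, so the eigenvalues are -2 (algebraic multiplicity 5).

For λ = -2: rank(A + 2I) = 3, rank((A + 2I)^2) = 1, rank((A + 2I)^3) = 0. The eigenspace has dimension 5 - 3 = 2, so there are 2 Jordan blocks; the rank sequence gives block sizes [3, 2].

Assembling the blocks gives the Jordan form J above.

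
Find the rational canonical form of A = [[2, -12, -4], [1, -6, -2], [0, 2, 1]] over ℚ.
The invariant factors of A (the non-unit diagonal entries of the Smith normal form of xI - A over ℚ[x]) are x^2(x + 3), each dividing the next. The characteristic polynomial is their product, x^2(x + 3).

The rational canonical form is the block-diagonal matrix of companion matrices C(f_i):
R = [[0, 0, 0], [1, 0, 0], [0, 1, -3]].

R = [[0, 0, 0], [1, 0, 0], [0, 1, -3]]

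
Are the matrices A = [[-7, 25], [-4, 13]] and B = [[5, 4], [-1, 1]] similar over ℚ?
Two matrices over a field are similar if and only if they have the same invariant factors.

Both A and B have characteristic polynomial (x - 3)^2 and minimal polynomial (x - 3)^2. Computing further, both have invariant factors (x - 3)^2. Hence A and B are similar.

Yes.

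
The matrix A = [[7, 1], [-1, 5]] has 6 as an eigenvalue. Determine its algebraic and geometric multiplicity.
algebraic multiplicity 2, geometric multiplicity 1

The characteristic polynomial is (x - 6)^2, so the factor x - 6 appears with exponent 2: the algebraic multiplicity is 2.

rank(A - 6I) = 1, so the eigenspace has dimension 2 - 1 = 1: the geometric multiplicity is 1.

Since 1 < 2, A is not diagonalizable.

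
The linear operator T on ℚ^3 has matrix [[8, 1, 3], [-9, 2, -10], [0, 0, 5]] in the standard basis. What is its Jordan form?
J = [[5, 1, 0], [0, 5, 1], [0, 0, 5]]

The characteristic polynomial is det(xI - A) = (x - 5)^3, so the eigenvalues are 5 (algebraic multiplicity 3).

For λ = 5: rank(A - 5I) = 2, rank((A - 5I)^2) = 1, rank((A - 5I)^3) = 0. The eigenspace has dimension 3 - 2 = 1, so there is 1 Jordan block; the rank sequence gives block sizes [3].

Assembling the blocks gives the Jordan form J above.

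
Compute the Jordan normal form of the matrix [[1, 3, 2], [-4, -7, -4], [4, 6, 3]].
The characteristic polynomial is det(xI - A) = (x + 1)^3, so the eigenvalues are -1 (algebraic multiplicity 3).

For λ = -1: rank(A + I) = 1, rank((A + I)^2) = 0. The eigenspace has dimension 3 - 1 = 2, so there are 2 Jordan blocks; the rank sequence gives block sizes [2, 1].

Assembling the blocks gives the Jordan form J above.

J = [[-1, 1, 0], [0, -1, 0], [0, 0, -1]]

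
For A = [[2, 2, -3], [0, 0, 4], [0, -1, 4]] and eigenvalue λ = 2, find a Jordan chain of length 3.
v_1 = [[3, 3, 2]]^T, v_2 = [[0, 2, 1]]^T, v_3 = [[1, 0, 0]]^T

We seek v_1 ∈ ker((A - 2I)^3) \ ker((A - 2I)^2), then set v_{i+1} = (A - 2I) v_i.

One such chain is v_1 = [[3, 3, 2]]^T, v_2 = [[0, 2, 1]]^T, v_3 = [[1, 0, 0]]^T. Check: (A - 2I) v_3 = [[0, 0, 0]]^T = 0.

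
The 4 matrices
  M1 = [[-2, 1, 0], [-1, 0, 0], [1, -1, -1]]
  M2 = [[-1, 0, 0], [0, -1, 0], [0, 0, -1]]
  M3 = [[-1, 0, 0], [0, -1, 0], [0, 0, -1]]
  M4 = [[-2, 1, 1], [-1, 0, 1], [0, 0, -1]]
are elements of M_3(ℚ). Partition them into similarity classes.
2 classes: {M1, M4}, {M2, M3}

Characteristic polynomials: χ_{M1} = (x + 1)^3, χ_{M2} = (x + 1)^3, χ_{M3} = (x + 1)^3, χ_{M4} = (x + 1)^3.

{M1, M4}: invariant factors x + 1, (x + 1)^2.

{M2, M3}: invariant factors x + 1, x + 1, x + 1.

Matrices are similar if and only if their invariant-factor lists agree; the partition into similarity classes is {M1, M4}, {M2, M3}.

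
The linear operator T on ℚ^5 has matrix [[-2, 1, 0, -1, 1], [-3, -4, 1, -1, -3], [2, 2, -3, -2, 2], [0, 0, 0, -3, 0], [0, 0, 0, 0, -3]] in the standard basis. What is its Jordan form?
The characteristic polynomial is det(xI - A) = (x + 3)^5, so the eigenvalues are -3 (algebraic multiplicity 5).

For λ = -3: rank(A + 3I) = 2, rank((A + 3I)^2) = 1, rank((A + 3I)^3) = 0. The eigenspace has dimension 5 - 2 = 3, so there are 3 Jordan blocks; the rank sequence gives block sizes [3, 1, 1].

Assembling the blocks gives the Jordan form J above.

J = [[-3, 1, 0, 0, 0], [0, -3, 1, 0, 0], [0, 0, -3, 0, 0], [0, 0, 0, -3, 0], [0, 0, 0, 0, -3]]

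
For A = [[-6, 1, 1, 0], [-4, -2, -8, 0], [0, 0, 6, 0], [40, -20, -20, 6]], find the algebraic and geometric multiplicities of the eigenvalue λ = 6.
algebraic multiplicity 2, geometric multiplicity 2

The characteristic polynomial is (x - 6)^2(x + 4)^2, so the factor x - 6 appears with exponent 2: the algebraic multiplicity is 2.

rank(A - 6I) = 2, so the eigenspace has dimension 4 - 2 = 2: the geometric multiplicity is 2.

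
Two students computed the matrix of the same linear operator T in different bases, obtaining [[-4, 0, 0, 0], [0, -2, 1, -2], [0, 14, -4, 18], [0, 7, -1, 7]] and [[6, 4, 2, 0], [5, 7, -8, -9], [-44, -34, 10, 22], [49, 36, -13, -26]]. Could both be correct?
Yes.

Two matrices over a field are similar if and only if they have the same invariant factors.

Both A and B have characteristic polynomial (x - 5)(x + 2)^2(x + 4) and minimal polynomial (x - 5)(x + 2)^2(x + 4). Computing further, both have invariant factors (x - 5)(x + 2)^2(x + 4). Hence A and B are similar.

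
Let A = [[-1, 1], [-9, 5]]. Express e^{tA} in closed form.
e^{tA} = [[(1 - 3*t)*e^{2*t}, t*e^{2*t}], [-9*t*e^{2*t}, (3*t + 1)*e^{2*t}]]

A has Jordan form J = [[2, 1], [0, 2]] with A = PJP^{-1}, so e^{tA} = P e^{tJ} P^{-1}.

For a Jordan block J_k(λ), e^{tJ_k(λ)} = e^{λt} · (I + tN + t^2 N^2/2! + ... + t^{k-1} N^{k-1}/(k-1)!) where N is the nilpotent superdiagonal part.

Assembling the blocks and conjugating back gives the entries of e^{tA} as shown above.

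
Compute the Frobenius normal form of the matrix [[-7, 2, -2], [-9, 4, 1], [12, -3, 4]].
The invariant factors of A (the non-unit diagonal entries of the Smith normal form of xI - A over ℚ[x]) are (x - 1)(x^2 + 5), each dividing the next. The characteristic polynomial is their product, (x - 1)(x^2 + 5).

The rational canonical form is the block-diagonal matrix of companion matrices C(f_i):
R = [[0, 0, 5], [1, 0, -5], [0, 1, 1]].

Note the characteristic polynomial does not split into linear factors over ℚ, so A has no Jordan form over ℚ; the rational canonical form exists over any field.

R = [[0, 0, 5], [1, 0, -5], [0, 1, 1]]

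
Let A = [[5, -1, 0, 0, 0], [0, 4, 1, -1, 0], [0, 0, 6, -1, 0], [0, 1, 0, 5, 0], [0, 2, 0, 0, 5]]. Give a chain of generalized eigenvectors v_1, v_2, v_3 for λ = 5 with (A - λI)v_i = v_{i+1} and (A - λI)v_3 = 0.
v_1 = [[0, 0, 1, 0, 0]]^T, v_2 = [[0, 1, 1, 0, 0]]^T, v_3 = [[-1, 0, 1, 1, 2]]^T

We seek v_1 ∈ ker((A - 5I)^3) \ ker((A - 5I)^2), then set v_{i+1} = (A - 5I) v_i.

One such chain is v_1 = [[0, 0, 1, 0, 0]]^T, v_2 = [[0, 1, 1, 0, 0]]^T, v_3 = [[-1, 0, 1, 1, 2]]^T. Check: (A - 5I) v_3 = [[0, 0, 0, 0, 0]]^T = 0.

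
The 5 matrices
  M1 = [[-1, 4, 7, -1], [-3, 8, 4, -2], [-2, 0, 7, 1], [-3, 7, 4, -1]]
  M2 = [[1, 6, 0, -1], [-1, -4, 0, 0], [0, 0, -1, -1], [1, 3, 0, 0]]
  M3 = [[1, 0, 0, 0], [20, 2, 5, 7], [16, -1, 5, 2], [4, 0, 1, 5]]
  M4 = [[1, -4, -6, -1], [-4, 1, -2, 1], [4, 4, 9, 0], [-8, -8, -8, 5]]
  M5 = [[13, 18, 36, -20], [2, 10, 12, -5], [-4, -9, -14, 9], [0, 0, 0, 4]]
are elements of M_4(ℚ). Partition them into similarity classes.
Characteristic polynomials: χ_{M1} = (x - 4)^3(x - 1), χ_{M2} = (x + 1)^4, χ_{M3} = (x - 4)^3(x - 1), χ_{M4} = (x - 5)^3(x - 1), χ_{M5} = (x - 4)^3(x - 1).

{M1, M3, M5}: invariant factors (x - 4)^3(x - 1).

{M2}: invariant factors x + 1, (x + 1)^3.

{M4}: invariant factors x - 5, (x - 5)^2(x - 1).

Matrices are similar if and only if their invariant-factor lists agree; the partition into similarity classes is {M1, M3, M5}, {M2}, {M4}.

3 classes: {M1, M3, M5}, {M2}, {M4}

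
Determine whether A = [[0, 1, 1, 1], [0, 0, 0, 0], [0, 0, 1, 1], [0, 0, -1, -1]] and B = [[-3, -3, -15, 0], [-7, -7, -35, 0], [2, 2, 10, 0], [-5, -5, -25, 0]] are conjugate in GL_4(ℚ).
Both have characteristic polynomial x^4 and minimal polynomial x^2. But rank(A) = 2 for A while rank(B) = 1 for B, so the number of Jordan blocks at λ = 0 differs. A and B are not similar.

No.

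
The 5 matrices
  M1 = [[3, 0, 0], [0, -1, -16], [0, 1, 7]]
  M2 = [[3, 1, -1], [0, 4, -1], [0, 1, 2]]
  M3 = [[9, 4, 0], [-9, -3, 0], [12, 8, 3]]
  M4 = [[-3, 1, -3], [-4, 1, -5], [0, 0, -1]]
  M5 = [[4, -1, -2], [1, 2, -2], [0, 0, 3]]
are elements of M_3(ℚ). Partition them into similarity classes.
Characteristic polynomials: χ_{M1} = (x - 3)^3, χ_{M2} = (x - 3)^3, χ_{M3} = (x - 3)^3, χ_{M4} = (x + 1)^3, χ_{M5} = (x - 3)^3.

{M1, M2, M3, M5}: invariant factors x - 3, (x - 3)^2.

{M4}: invariant factors (x + 1)^3.

Matrices are similar if and only if their invariant-factor lists agree; the partition into similarity classes is {M1, M2, M3, M5}, {M4}.

2 classes: {M1, M2, M3, M5}, {M4}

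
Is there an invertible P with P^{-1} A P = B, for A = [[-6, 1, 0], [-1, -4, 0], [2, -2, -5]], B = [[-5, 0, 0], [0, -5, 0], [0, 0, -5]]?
Both have characteristic polynomial (x + 5)^3, but the minimal polynomial of A is (x + 5)^2 while the minimal polynomial of B is x + 5. The minimal polynomial is a similarity invariant, so A and B are not similar.

No.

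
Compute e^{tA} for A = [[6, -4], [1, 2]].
e^{tA} = [[(2*t + 1)*e^{4*t}, -4*t*e^{4*t}], [t*e^{4*t}, (1 - 2*t)*e^{4*t}]]

A has Jordan form J = [[4, 1], [0, 4]] with A = PJP^{-1}, so e^{tA} = P e^{tJ} P^{-1}.

For a Jordan block J_k(λ), e^{tJ_k(λ)} = e^{λt} · (I + tN + t^2 N^2/2! + ... + t^{k-1} N^{k-1}/(k-1)!) where N is the nilpotent superdiagonal part.

Assembling the blocks and conjugating back gives the entries of e^{tA} as shown above.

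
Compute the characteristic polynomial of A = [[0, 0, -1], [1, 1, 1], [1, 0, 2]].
χ_A(x) = (x - 1)^3

xI - A = [[x, 0, 1], [-1, x - 1, -1], [-1, 0, x - 2]].

Expanding det(xI - A) along the first row:
det(xI - A) = + (x)·det([[x - 1, -1], [0, x - 2]]) - (0)·det([[-1, -1], [-1, x - 2]]) + (1)·det([[-1, x - 1], [-1, 0]]).

Evaluating gives χ_A(x) = x^3 - 3x^2 + 3x - 1 = (x - 1)^3.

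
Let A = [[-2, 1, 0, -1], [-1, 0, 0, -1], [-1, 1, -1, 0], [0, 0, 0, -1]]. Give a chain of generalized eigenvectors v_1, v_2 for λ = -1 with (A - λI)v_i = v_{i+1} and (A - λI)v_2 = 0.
v_1 = [[0, 1, -2, 0]]^T, v_2 = [[1, 1, 1, 0]]^T

We seek v_1 ∈ ker((A + I)^2) \ ker(A + I), then set v_{i+1} = (A + I) v_i.

One such chain is v_1 = [[0, 1, -2, 0]]^T, v_2 = [[1, 1, 1, 0]]^T. Check: (A + I) v_2 = [[0, 0, 0, 0]]^T = 0.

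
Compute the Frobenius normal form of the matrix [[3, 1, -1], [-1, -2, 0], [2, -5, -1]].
The invariant factors of A (the non-unit diagonal entries of the Smith normal form of xI - A over ℚ[x]) are x^3 - 4x + 4, each dividing the next. The characteristic polynomial is their product, x^3 - 4x + 4.

The rational canonical form is the block-diagonal matrix of companion matrices C(f_i):
R = [[0, 0, -4], [1, 0, 4], [0, 1, 0]].

Note the characteristic polynomial does not split into linear factors over ℚ, so A has no Jordan form over ℚ; the rational canonical form exists over any field.

R = [[0, 0, -4], [1, 0, 4], [0, 1, 0]]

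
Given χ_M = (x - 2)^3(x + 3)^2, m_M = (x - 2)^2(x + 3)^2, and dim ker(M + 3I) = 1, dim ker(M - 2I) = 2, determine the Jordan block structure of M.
Jordan blocks: (-3, 2), (2, 2), (2, 1)

λ = -3: algebraic multiplicity 2 (exponent in χ_M), largest block size 2 (exponent in m_M), 1 block (geometric multiplicity). This forces block sizes [2].
λ = 2: algebraic multiplicity 3 (exponent in χ_M), largest block size 2 (exponent in m_M), 2 blocks (geometric multiplicity). These force block sizes [2, 1].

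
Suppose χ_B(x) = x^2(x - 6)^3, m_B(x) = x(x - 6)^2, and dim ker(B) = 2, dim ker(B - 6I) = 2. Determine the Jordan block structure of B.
Jordan blocks: (0, 1), (0, 1), (6, 2), (6, 1)

λ = 0: algebraic multiplicity 2 (exponent in χ_B), largest block size 1 (exponent in m_B), 2 blocks (geometric multiplicity). These force block sizes [1, 1].
λ = 6: algebraic multiplicity 3 (exponent in χ_B), largest block size 2 (exponent in m_B), 2 blocks (geometric multiplicity). These force block sizes [2, 1].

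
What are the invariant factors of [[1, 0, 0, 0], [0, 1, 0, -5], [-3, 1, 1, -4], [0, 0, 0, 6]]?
The Jordan structure of A has elementary divisors (x - 1)^2, (x - 1), (x - 6). Arranging the block sizes at each eigenvalue in decreasing order and taking row products gives the invariant factors.

Invariant factors (smallest first, each dividing the next): x - 1, (x - 6)(x - 1)^2.

Check: the last factor (x - 6)(x - 1)^2 is the minimal polynomial, and the product (x - 6)(x - 1)^3 is the characteristic polynomial.

x - 1, (x - 6)(x - 1)^2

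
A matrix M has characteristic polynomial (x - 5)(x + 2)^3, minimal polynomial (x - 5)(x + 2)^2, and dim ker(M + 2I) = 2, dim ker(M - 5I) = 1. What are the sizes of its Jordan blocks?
Jordan blocks: (-2, 2), (-2, 1), (5, 1)

λ = -2: algebraic multiplicity 3 (exponent in χ_M), largest block size 2 (exponent in m_M), 2 blocks (geometric multiplicity). These force block sizes [2, 1].
λ = 5: algebraic multiplicity 1 (exponent in χ_M), largest block size 1 (exponent in m_M), 1 block (geometric multiplicity). This forces block sizes [1].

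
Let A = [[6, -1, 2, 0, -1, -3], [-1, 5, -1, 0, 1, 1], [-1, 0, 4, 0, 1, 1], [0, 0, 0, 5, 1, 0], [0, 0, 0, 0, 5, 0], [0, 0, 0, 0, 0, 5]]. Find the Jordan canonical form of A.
J = [[5, 1, 0, 0, 0, 0], [0, 5, 1, 0, 0, 0], [0, 0, 5, 0, 0, 0], [0, 0, 0, 5, 1, 0], [0, 0, 0, 0, 5, 0], [0, 0, 0, 0, 0, 5]]

The characteristic polynomial is det(xI - A) = (x - 5)^6, so the eigenvalues are 5 (algebraic multiplicity 6).

For λ = 5: rank(A - 5I) = 3, rank((A - 5I)^2) = 1, rank((A - 5I)^3) = 0. The eigenspace has dimension 6 - 3 = 3, so there are 3 Jordan blocks; the rank sequence gives block sizes [3, 2, 1].

Assembling the blocks gives the Jordan form J above.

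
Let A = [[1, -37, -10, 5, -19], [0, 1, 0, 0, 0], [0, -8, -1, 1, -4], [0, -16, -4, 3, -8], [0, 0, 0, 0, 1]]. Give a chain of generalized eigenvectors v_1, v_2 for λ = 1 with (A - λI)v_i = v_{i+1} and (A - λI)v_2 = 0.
We seek v_1 ∈ ker((A - I)^2) \ ker(A - I), then set v_{i+1} = (A - I) v_i.

One such chain is v_1 = [[-2, 1, 0, 0, -2]]^T, v_2 = [[1, 0, 0, 0, 0]]^T. Check: (A - I) v_2 = [[0, 0, 0, 0, 0]]^T = 0.

v_1 = [[-2, 1, 0, 0, -2]]^T, v_2 = [[1, 0, 0, 0, 0]]^T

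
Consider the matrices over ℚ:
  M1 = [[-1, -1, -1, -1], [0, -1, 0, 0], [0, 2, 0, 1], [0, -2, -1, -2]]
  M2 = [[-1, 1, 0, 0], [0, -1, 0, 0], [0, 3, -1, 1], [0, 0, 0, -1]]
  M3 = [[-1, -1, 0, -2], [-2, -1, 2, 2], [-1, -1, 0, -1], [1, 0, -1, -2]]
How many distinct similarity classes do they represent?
Characteristic polynomials: χ_{M1} = (x + 1)^4, χ_{M2} = (x + 1)^4, χ_{M3} = (x + 1)^4.

{M1, M2, M3}: invariant factors (x + 1)^2, (x + 1)^2.

Matrices are similar if and only if their invariant-factor lists agree; the partition into similarity classes is {M1, M2, M3}.

1 class: {M1, M2, M3}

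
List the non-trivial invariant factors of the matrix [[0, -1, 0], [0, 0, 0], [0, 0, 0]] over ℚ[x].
x, x^2

The Jordan structure of A has elementary divisors x^2, x. Arranging the block sizes at each eigenvalue in decreasing order and taking row products gives the invariant factors.

Invariant factors (smallest first, each dividing the next): x, x^2.

Check: the last factor x^2 is the minimal polynomial, and the product x^3 is the characteristic polynomial.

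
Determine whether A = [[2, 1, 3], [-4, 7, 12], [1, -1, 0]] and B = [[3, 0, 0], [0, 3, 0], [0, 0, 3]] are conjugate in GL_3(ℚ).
No.

Both have characteristic polynomial (x - 3)^3, but the minimal polynomial of A is (x - 3)^2 while the minimal polynomial of B is x - 3. The minimal polynomial is a similarity invariant, so A and B are not similar.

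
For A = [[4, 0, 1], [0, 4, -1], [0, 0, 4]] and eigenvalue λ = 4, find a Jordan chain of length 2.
v_1 = [[1, -2, 1]]^T, v_2 = [[1, -1, 0]]^T

We seek v_1 ∈ ker((A - 4I)^2) \ ker(A - 4I), then set v_{i+1} = (A - 4I) v_i.

One such chain is v_1 = [[1, -2, 1]]^T, v_2 = [[1, -1, 0]]^T. Check: (A - 4I) v_2 = [[0, 0, 0]]^T = 0.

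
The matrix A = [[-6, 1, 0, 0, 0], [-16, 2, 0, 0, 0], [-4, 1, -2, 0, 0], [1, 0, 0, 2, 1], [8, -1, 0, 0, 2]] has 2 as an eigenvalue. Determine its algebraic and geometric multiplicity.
algebraic multiplicity 2, geometric multiplicity 1

The characteristic polynomial is (x - 2)^2(x + 2)^3, so the factor x - 2 appears with exponent 2: the algebraic multiplicity is 2.

rank(A - 2I) = 4, so the eigenspace has dimension 5 - 4 = 1: the geometric multiplicity is 1.

Since 1 < 2, A is not diagonalizable.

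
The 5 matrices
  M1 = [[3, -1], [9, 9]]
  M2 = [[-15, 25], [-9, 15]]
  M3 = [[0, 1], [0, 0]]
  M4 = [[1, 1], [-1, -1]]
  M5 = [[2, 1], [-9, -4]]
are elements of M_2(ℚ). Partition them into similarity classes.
Characteristic polynomials: χ_{M1} = (x - 6)^2, χ_{M2} = x^2, χ_{M3} = x^2, χ_{M4} = x^2, χ_{M5} = (x + 1)^2.

{M1}: invariant factors (x - 6)^2.

{M2, M3, M4}: invariant factors x^2.

{M5}: invariant factors (x + 1)^2.

Matrices are similar if and only if their invariant-factor lists agree; the partition into similarity classes is {M1}, {M2, M3, M4}, {M5}.

3 classes: {M1}, {M2, M3, M4}, {M5}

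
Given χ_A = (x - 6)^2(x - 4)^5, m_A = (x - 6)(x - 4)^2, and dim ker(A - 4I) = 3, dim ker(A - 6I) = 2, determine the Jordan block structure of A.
λ = 4: algebraic multiplicity 5 (exponent in χ_A), largest block size 2 (exponent in m_A), 3 blocks (geometric multiplicity). These force block sizes [2, 2, 1].
λ = 6: algebraic multiplicity 2 (exponent in χ_A), largest block size 1 (exponent in m_A), 2 blocks (geometric multiplicity). These force block sizes [1, 1].

Jordan blocks: (4, 2), (4, 2), (4, 1), (6, 1), (6, 1)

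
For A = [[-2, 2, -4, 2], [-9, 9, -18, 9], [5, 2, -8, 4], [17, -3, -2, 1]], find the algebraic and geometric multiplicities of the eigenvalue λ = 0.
algebraic multiplicity 4, geometric multiplicity 2

The characteristic polynomial is x^4, so the factor x appears with exponent 4: the algebraic multiplicity is 4.

rank(A) = 2, so the eigenspace has dimension 4 - 2 = 2: the geometric multiplicity is 2.

Since 2 < 4, A is not diagonalizable.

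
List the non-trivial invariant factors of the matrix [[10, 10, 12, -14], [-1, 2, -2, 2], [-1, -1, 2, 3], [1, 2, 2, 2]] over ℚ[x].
The Jordan structure of A has elementary divisors (x - 4)^2, (x - 4)^2. Arranging the block sizes at each eigenvalue in decreasing order and taking row products gives the invariant factors.

Invariant factors (smallest first, each dividing the next): (x - 4)^2, (x - 4)^2.

Check: the last factor (x - 4)^2 is the minimal polynomial, and the product (x - 4)^4 is the characteristic polynomial.

(x - 4)^2, (x - 4)^2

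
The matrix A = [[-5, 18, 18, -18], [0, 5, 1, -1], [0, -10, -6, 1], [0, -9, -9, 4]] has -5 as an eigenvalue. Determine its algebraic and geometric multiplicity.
The characteristic polynomial is (x - 4)^2(x + 5)^2, so the factor x + 5 appears with exponent 2: the algebraic multiplicity is 2.

rank(A + 5I) = 2, so the eigenspace has dimension 4 - 2 = 2: the geometric multiplicity is 2.

algebraic multiplicity 2, geometric multiplicity 2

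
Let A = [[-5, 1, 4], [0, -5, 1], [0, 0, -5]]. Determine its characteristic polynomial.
xI - A = [[x + 5, -1, -4], [0, x + 5, -1], [0, 0, x + 5]].

Expanding det(xI - A) along the first row:
det(xI - A) = + (x + 5)·det([[x + 5, -1], [0, x + 5]]) - (-1)·det([[0, -1], [0, x + 5]]) + (-4)·det([[0, x + 5], [0, 0]]).

Evaluating gives χ_A(x) = x^3 + 15x^2 + 75x + 125 = (x + 5)^3.

χ_A(x) = (x + 5)^3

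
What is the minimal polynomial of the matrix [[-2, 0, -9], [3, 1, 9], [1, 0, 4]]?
m_A(x) = (x - 1)^2

The characteristic polynomial factors as (x - 1)^3. The minimal polynomial is ∏(x - λ)^{k_λ} where k_λ is the size of the largest Jordan block at λ.

For λ = 1: rank(A - I) = 1, and the largest Jordan block has size 2 (the smallest k with rank((A - I)^k) = rank((A - I)^(k+1))).

So m_A(x) = (x - 1)^2.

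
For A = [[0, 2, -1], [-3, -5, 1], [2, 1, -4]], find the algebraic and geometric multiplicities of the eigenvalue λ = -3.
algebraic multiplicity 3, geometric multiplicity 1

The characteristic polynomial is (x + 3)^3, so the factor x + 3 appears with exponent 3: the algebraic multiplicity is 3.

rank(A + 3I) = 2, so the eigenspace has dimension 3 - 2 = 1: the geometric multiplicity is 1.

Since 1 < 3, A is not diagonalizable.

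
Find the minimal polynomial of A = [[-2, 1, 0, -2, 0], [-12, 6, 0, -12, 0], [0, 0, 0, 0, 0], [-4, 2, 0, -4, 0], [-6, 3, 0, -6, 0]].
m_A(x) = x^2

The characteristic polynomial factors as x^5. The minimal polynomial is ∏(x - λ)^{k_λ} where k_λ is the size of the largest Jordan block at λ.

For λ = 0: rank(A) = 1, and the largest Jordan block has size 2 (the smallest k with rank(A^k) = rank(A^(k+1))).

So m_A(x) = x^2.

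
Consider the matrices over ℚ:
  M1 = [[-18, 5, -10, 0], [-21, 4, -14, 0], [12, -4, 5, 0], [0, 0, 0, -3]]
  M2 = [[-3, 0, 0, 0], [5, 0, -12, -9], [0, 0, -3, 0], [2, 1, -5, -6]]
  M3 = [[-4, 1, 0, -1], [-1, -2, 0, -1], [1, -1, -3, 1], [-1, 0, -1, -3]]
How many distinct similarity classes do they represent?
2 classes: {M1}, {M2, M3}

Characteristic polynomials: χ_{M1} = (x + 3)^4, χ_{M2} = (x + 3)^4, χ_{M3} = (x + 3)^4.

{M1}: invariant factors x + 3, x + 3, (x + 3)^2.

{M2, M3}: invariant factors x + 3, (x + 3)^3.

Matrices are similar if and only if their invariant-factor lists agree; the partition into similarity classes is {M1}, {M2, M3}.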